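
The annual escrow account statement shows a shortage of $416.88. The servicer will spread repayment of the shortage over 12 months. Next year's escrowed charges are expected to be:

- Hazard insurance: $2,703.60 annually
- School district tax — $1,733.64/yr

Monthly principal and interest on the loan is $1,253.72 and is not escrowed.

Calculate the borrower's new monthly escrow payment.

$404.51

Hazard insurance = $2,703.60
School district tax = $1,733.64
Total annual escrow = $4,437.24
Monthly escrow = $4,437.24 ÷ 12 = $369.77
Shortage per month = $416.88 ÷ 12 = $34.74
Adjusted monthly = $369.77 + $34.74 = $404.51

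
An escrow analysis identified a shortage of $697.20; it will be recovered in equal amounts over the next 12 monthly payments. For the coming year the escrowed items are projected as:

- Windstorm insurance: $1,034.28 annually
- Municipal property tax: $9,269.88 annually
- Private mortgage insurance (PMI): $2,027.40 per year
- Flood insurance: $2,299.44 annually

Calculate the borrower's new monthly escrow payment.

Windstorm insurance = $1,034.28/yr
Municipal property tax = $9,269.88/yr
Private mortgage insurance (PMI) = $2,027.40/yr
Flood insurance = $2,299.44/yr
Total per year = $14,631.00
Base monthly escrow = $14,631.00 ÷ 12 = $1,219.25
Shortage per month = $697.20 / 12 = $58.10
Adjusted monthly = $1,219.25 + $58.10 = $1,277.35

$1,277.35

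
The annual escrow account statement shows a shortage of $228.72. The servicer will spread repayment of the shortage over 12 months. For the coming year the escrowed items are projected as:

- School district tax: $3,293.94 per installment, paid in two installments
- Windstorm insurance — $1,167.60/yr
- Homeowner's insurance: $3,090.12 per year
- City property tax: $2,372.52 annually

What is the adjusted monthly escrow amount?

$1,120.57

School district tax: $3,293.94 × 2 = $6,587.88/yr
Windstorm insurance: $1,167.60/yr
Homeowner's insurance: $3,090.12/yr
City property tax: $2,372.52/yr
Total annual escrow = $13,218.12
Monthly escrow = $13,218.12 ÷ 12 = $1,101.51
Monthly shortage recovery: $228.72 / 12 = $19.06
Adjusted monthly = $1,101.51 + $19.06 = $1,120.57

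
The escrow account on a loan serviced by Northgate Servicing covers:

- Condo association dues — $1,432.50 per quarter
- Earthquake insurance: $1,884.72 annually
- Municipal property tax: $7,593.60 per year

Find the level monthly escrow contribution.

$1,267.36

Condo association dues — $1,432.50 × 4 = $5,730.00/yr
Earthquake insurance — $1,884.72/yr
Municipal property tax — $7,593.60/yr
Total annual escrow = $5,730.00 + $1,884.72 + $7,593.60 = $15,208.32
Per month = $15,208.32 / 12 = $1,267.36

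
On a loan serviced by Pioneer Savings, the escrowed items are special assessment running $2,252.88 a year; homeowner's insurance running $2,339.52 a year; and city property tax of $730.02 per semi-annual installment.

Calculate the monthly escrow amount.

$504.37

Special assessment — $2,252.88/yr
Homeowner's insurance — $2,339.52/yr
City property tax — $730.02 × 2 = $1,460.04/yr
Total annual escrow = $2,252.88 + $2,339.52 + $1,460.04 = $6,052.44
Monthly = $6,052.44 / 12 = $504.37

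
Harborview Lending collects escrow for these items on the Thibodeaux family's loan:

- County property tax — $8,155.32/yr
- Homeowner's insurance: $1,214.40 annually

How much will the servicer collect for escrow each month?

$780.81

County property tax = $8,155.32 per year
Homeowner's insurance = $1,214.40 per year
Annual escrow total = $8,155.32 + $1,214.40 = $9,369.72
Base monthly escrow = $9,369.72 / 12 = $780.81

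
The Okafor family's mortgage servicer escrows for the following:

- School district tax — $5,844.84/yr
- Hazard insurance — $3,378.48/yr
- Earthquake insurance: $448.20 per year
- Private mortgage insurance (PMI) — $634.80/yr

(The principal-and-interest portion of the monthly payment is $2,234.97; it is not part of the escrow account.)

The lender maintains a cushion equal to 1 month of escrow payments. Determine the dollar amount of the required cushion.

$858.86

School district tax = $5,844.84
Hazard insurance = $3,378.48
Earthquake insurance = $448.20
Private mortgage insurance (PMI) = $634.80
Annual escrow total = $5,844.84 + $3,378.48 + $448.20 + $634.80 = $10,306.32
Base monthly escrow = $10,306.32 / 12 = $858.86
Reserve = 1 × $858.86 = $858.86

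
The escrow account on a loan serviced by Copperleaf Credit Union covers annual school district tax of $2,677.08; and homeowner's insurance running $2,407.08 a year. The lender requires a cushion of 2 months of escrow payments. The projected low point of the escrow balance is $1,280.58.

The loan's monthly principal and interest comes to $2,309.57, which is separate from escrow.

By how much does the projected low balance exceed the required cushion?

School district tax = $2,677.08/yr
Homeowner's insurance = $2,407.08/yr
Combined annual = $5,084.16
Per month = $5,084.16 ÷ 12 = $423.68
Required cushion = 2 × $423.68 = $847.36
Excess over cushion: $1,280.58 − $847.36 = $433.22

$433.22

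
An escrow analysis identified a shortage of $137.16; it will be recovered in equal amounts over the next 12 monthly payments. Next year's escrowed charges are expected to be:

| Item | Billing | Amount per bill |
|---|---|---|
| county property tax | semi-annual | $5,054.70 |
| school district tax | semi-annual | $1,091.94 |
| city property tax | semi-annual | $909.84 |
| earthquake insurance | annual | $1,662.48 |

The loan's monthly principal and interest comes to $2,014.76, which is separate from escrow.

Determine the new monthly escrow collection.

County property tax — $5,054.70 × 2 = $10,109.40 annually
School district tax — $1,091.94 × 2 = $2,183.88 annually
City property tax — $909.84 × 2 = $1,819.68 annually
Earthquake insurance — $1,662.48 annually
Yearly total = $10,109.40 + $2,183.88 + $1,819.68 + $1,662.48 = $15,775.44
Base monthly escrow = $15,775.44 ÷ 12 = $1,314.62
Shortage per month = $137.16 / 12 = $11.43
New monthly escrow = $1,314.62 + $11.43 = $1,326.05

$1,326.05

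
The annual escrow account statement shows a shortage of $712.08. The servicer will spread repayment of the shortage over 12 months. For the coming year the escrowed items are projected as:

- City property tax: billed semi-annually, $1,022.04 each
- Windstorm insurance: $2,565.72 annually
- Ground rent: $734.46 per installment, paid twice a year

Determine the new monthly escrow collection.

$565.90

City property tax: $1,022.04 × 2 = $2,044.08/yr
Windstorm insurance: $2,565.72/yr
Ground rent: $734.46 × 2 = $1,468.92/yr
Total per year = $6,078.72
Monthly escrow = $6,078.72 ÷ 12 = $506.56
Monthly shortage recovery: $712.08 ÷ 12 = $59.34
Adjusted monthly = $506.56 + $59.34 = $565.90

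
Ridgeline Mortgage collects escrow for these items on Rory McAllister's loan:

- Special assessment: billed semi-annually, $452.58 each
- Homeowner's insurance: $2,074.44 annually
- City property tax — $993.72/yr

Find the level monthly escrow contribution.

Special assessment: $452.58 × 2 = $905.16/yr
Homeowner's insurance: $2,074.44/yr
City property tax: $993.72/yr
Yearly total = $905.16 + $2,074.44 + $993.72 = $3,973.32
Per month = $3,973.32 / 12 = $331.11

$331.11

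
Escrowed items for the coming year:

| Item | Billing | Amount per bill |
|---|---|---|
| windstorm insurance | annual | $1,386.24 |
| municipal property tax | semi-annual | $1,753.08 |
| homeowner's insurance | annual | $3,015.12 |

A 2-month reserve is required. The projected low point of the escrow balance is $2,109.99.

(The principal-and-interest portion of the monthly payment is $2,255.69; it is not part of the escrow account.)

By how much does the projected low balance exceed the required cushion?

$792.07

Windstorm insurance = $1,386.24 per year
Municipal property tax = $1,753.08 × 2 = $3,506.16 per year
Homeowner's insurance = $3,015.12 per year
Total per year = $1,386.24 + $3,506.16 + $3,015.12 = $7,907.52
Per month = $7,907.52 / 12 = $658.96
Required reserve = 2 × $658.96 = $1,317.92
Excess over cushion: $2,109.99 − $1,317.92 = $792.07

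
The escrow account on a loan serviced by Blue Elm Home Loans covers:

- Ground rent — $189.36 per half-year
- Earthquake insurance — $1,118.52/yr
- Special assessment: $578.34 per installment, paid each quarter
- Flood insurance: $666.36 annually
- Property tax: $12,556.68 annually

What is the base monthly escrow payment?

Ground rent = $189.36 × 2 = $378.72
Earthquake insurance = $1,118.52
Special assessment = $578.34 × 4 = $2,313.36
Flood insurance = $666.36
Property tax = $12,556.68
Yearly total = $17,033.64
Monthly escrow = $17,033.64 / 12 = $1,419.47

$1,419.47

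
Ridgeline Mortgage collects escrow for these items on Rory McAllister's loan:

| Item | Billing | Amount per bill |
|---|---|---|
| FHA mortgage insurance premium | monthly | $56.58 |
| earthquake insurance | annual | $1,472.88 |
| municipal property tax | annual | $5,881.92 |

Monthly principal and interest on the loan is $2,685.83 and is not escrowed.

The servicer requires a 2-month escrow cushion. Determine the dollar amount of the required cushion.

$1,338.96

FHA mortgage insurance premium — $56.58 × 12 = $678.96 per year
Earthquake insurance — $1,472.88 per year
Municipal property tax — $5,881.92 per year
Total per year = $678.96 + $1,472.88 + $5,881.92 = $8,033.76
Monthly escrow = $8,033.76 / 12 = $669.48
Cushion = 2 × $669.48 = $1,338.96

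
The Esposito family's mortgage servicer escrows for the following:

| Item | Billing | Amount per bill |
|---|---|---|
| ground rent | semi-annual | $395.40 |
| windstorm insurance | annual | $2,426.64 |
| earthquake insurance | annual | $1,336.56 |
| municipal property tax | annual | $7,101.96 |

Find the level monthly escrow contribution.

Ground rent = $395.40 × 2 = $790.80/yr
Windstorm insurance = $2,426.64/yr
Earthquake insurance = $1,336.56/yr
Municipal property tax = $7,101.96/yr
Annual escrow total = $11,655.96
Monthly = $11,655.96 ÷ 12 = $971.33

$971.33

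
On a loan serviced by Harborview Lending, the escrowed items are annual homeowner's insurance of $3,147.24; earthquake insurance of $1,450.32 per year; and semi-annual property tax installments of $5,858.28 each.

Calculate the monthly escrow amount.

$1,359.51

Homeowner's insurance — $3,147.24 annually
Earthquake insurance — $1,450.32 annually
Property tax — $5,858.28 × 2 = $11,716.56 annually
Annual escrow total = $16,314.12
Base monthly escrow = $16,314.12 / 12 = $1,359.51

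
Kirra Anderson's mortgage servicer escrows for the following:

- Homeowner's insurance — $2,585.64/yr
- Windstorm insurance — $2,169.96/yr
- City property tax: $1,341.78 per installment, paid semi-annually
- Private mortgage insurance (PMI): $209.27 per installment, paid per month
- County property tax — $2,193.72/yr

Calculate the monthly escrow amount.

$1,012.01

Homeowner's insurance — $2,585.64/yr
Windstorm insurance — $2,169.96/yr
City property tax — $1,341.78 × 2 = $2,683.56/yr
Private mortgage insurance (PMI) — $209.27 × 12 = $2,511.24/yr
County property tax — $2,193.72/yr
Combined annual = $2,585.64 + $2,169.96 + $2,683.56 + $2,511.24 + $2,193.72 = $12,144.12
Monthly escrow = $12,144.12 ÷ 12 = $1,012.01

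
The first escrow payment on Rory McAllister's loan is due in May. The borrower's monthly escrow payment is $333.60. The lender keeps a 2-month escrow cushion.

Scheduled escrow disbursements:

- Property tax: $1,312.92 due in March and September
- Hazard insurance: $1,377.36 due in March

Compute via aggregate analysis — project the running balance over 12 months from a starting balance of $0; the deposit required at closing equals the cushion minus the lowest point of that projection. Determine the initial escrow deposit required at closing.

$1,000.80

Cushion = 2 × $333.60 = $667.20
Trial balance (start $0, +$333.60 each month, − disbursements):
  May: +$333.60 → $333.60
  Jun: +$333.60 → $667.20
  Jul: +$333.60 → $1,000.80
  Aug: +$333.60 → $1,334.40
  Sep: +$333.60 − $1,312.92 → $355.08
  Oct: +$333.60 → $688.68
  Nov: +$333.60 → $1,022.28
  Dec: +$333.60 → $1,355.88
  Jan: +$333.60 → $1,689.48
  Feb: +$333.60 → $2,023.08
  Mar: +$333.60 − $2,690.28 → -$333.60
  Apr: +$333.60 → $0.00
Lowest trial balance = -$333.60 (Mar)
Initial deposit = cushion − low point = $667.20 − (-$333.60) = $1,000.80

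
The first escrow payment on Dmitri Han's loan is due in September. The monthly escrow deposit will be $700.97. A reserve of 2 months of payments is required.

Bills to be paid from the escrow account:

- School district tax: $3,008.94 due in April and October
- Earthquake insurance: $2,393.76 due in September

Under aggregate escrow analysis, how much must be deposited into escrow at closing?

Cushion = 2 × $700.97 = $1,401.94
Trial balance (start $0, +$700.97 each month, − disbursements):
  Sep: +$700.97 − $2,393.76 → -$1,692.79
  Oct: +$700.97 − $3,008.94 → -$4,000.76
  Nov: +$700.97 → -$3,299.79
  Dec: +$700.97 → -$2,598.82
  Jan: +$700.97 → -$1,897.85
  Feb: +$700.97 → -$1,196.88
  Mar: +$700.97 → -$495.91
  Apr: +$700.97 − $3,008.94 → -$2,803.88
  May: +$700.97 → -$2,102.91
  Jun: +$700.97 → -$1,401.94
  Jul: +$700.97 → -$700.97
  Aug: +$700.97 → $0.00
Lowest trial balance = -$4,000.76 (Oct)
Initial deposit = cushion − low point = $1,401.94 − (-$4,000.76) = $5,402.70

$5,402.70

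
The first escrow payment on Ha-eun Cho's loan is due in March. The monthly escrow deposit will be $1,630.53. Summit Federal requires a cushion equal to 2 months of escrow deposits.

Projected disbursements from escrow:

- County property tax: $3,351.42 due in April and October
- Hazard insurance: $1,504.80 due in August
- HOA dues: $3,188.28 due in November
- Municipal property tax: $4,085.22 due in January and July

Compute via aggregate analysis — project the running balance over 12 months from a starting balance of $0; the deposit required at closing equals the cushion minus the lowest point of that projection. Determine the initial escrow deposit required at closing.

$4,891.59

Cushion = 2 × $1,630.53 = $3,261.06
Trial balance (start $0, +$1,630.53 each month, − disbursements):
  Mar: +$1,630.53 → $1,630.53
  Apr: +$1,630.53 − $3,351.42 → -$90.36
  May: +$1,630.53 → $1,540.17
  Jun: +$1,630.53 → $3,170.70
  Jul: +$1,630.53 − $4,085.22 → $716.01
  Aug: +$1,630.53 − $1,504.80 → $841.74
  Sep: +$1,630.53 → $2,472.27
  Oct: +$1,630.53 − $3,351.42 → $751.38
  Nov: +$1,630.53 − $3,188.28 → -$806.37
  Dec: +$1,630.53 → $824.16
  Jan: +$1,630.53 − $4,085.22 → -$1,630.53
  Feb: +$1,630.53 → $0.00
Lowest trial balance = -$1,630.53 (Jan)
Initial deposit = cushion − low point = $3,261.06 − (-$1,630.53) = $4,891.59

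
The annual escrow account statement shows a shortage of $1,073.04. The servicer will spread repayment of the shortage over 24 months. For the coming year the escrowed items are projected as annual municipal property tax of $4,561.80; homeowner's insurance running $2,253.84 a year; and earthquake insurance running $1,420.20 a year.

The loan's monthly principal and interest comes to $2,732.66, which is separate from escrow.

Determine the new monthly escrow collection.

Municipal property tax: $4,561.80 annually
Homeowner's insurance: $2,253.84 annually
Earthquake insurance: $1,420.20 annually
Total per year = $8,235.84
Per month = $8,235.84 ÷ 12 = $686.32
Shortage spread = $1,073.04 / 24 = $44.71/mo
Adjusted monthly = $686.32 + $44.71 = $731.03

$731.03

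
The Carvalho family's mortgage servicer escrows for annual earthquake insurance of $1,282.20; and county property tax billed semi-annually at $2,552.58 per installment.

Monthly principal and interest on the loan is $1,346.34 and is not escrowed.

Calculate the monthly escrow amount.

$532.28

Earthquake insurance = $1,282.20 annually
County property tax = $2,552.58 × 2 = $5,105.16 annually
Annual escrow total = $6,387.36
Per month = $6,387.36 / 12 = $532.28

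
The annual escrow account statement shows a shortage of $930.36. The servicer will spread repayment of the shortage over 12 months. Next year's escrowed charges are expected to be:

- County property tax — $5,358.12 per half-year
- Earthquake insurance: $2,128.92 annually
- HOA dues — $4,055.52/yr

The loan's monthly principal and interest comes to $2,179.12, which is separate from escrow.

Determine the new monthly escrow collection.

County property tax: $5,358.12 × 2 = $10,716.24/yr
Earthquake insurance: $2,128.92/yr
HOA dues: $4,055.52/yr
Total annual escrow = $10,716.24 + $2,128.92 + $4,055.52 = $16,900.68
Per month = $16,900.68 / 12 = $1,408.39
Shortage spread = $930.36 / 12 = $77.53/mo
Adjusted monthly = $1,408.39 + $77.53 = $1,485.92

$1,485.92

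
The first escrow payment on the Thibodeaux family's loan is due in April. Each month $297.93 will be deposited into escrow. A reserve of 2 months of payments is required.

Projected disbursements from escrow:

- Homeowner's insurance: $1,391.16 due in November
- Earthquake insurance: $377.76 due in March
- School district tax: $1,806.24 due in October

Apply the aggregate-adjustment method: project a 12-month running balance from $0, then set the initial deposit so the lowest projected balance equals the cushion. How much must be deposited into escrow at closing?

Cushion = 2 × $297.93 = $595.86
Trial balance (start $0, +$297.93 each month, − disbursements):
  Apr: +$297.93 → $297.93
  May: +$297.93 → $595.86
  Jun: +$297.93 → $893.79
  Jul: +$297.93 → $1,191.72
  Aug: +$297.93 → $1,489.65
  Sep: +$297.93 → $1,787.58
  Oct: +$297.93 − $1,806.24 → $279.27
  Nov: +$297.93 − $1,391.16 → -$813.96
  Dec: +$297.93 → -$516.03
  Jan: +$297.93 → -$218.10
  Feb: +$297.93 → $79.83
  Mar: +$297.93 − $377.76 → $0.00
Lowest trial balance = -$813.96 (Nov)
Initial deposit = cushion − low point = $595.86 − (-$813.96) = $1,409.82

$1,409.82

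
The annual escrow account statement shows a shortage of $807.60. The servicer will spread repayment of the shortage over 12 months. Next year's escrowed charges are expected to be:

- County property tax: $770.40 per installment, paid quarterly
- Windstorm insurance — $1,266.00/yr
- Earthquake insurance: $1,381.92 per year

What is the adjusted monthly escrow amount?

County property tax: $770.40 × 4 = $3,081.60 per year
Windstorm insurance: $1,266.00 per year
Earthquake insurance: $1,381.92 per year
Annual escrow total = $5,729.52
Monthly = $5,729.52 ÷ 12 = $477.46
Monthly shortage recovery: $807.60 / 12 = $67.30
New monthly escrow = $477.46 + $67.30 = $544.76

$544.76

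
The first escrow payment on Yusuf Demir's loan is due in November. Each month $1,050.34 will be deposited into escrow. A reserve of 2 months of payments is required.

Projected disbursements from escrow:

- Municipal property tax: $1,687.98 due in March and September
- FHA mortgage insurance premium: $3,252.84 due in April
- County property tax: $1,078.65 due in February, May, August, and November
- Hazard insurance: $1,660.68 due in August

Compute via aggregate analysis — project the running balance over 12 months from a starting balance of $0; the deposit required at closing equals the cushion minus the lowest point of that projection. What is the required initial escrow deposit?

$3,151.02

Cushion = 2 × $1,050.34 = $2,100.68
Trial balance (start $0, +$1,050.34 each month, − disbursements):
  Nov: +$1,050.34 − $1,078.65 → -$28.31
  Dec: +$1,050.34 → $1,022.03
  Jan: +$1,050.34 → $2,072.37
  Feb: +$1,050.34 − $1,078.65 → $2,044.06
  Mar: +$1,050.34 − $1,687.98 → $1,406.42
  Apr: +$1,050.34 − $3,252.84 → -$796.08
  May: +$1,050.34 − $1,078.65 → -$824.39
  Jun: +$1,050.34 → $225.95
  Jul: +$1,050.34 → $1,276.29
  Aug: +$1,050.34 − $2,739.33 → -$412.70
  Sep: +$1,050.34 − $1,687.98 → -$1,050.34
  Oct: +$1,050.34 → $0.00
Lowest trial balance = -$1,050.34 (Sep)
Initial deposit = cushion − low point = $2,100.68 − (-$1,050.34) = $3,151.02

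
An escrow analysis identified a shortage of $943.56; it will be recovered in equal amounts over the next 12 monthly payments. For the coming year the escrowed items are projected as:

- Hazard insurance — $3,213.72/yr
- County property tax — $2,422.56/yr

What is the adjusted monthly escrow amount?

$548.32

Hazard insurance = $3,213.72 annually
County property tax = $2,422.56 annually
Total annual escrow = $5,636.28
Monthly escrow = $5,636.28 / 12 = $469.69
Shortage per month = $943.56 ÷ 12 = $78.63
New monthly escrow = $469.69 + $78.63 = $548.32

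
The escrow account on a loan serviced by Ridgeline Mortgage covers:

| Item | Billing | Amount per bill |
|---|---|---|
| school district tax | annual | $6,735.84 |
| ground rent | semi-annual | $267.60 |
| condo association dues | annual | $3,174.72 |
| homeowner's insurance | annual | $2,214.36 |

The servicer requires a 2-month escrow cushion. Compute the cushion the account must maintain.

School district tax — $6,735.84 annually
Ground rent — $267.60 × 2 = $535.20 annually
Condo association dues — $3,174.72 annually
Homeowner's insurance — $2,214.36 annually
Annual escrow total = $12,660.12
Per month = $12,660.12 / 12 = $1,055.01
Cushion = 2 × $1,055.01 = $2,110.02

$2,110.02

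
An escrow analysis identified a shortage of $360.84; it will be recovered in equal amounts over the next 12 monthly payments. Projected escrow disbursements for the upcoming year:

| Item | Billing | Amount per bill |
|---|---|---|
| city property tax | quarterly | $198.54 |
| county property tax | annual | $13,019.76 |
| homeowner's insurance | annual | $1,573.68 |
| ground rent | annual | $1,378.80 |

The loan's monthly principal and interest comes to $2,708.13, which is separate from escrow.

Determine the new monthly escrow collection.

City property tax = $198.54 × 4 = $794.16/yr
County property tax = $13,019.76/yr
Homeowner's insurance = $1,573.68/yr
Ground rent = $1,378.80/yr
Annual escrow total = $794.16 + $13,019.76 + $1,573.68 + $1,378.80 = $16,766.40
Per month = $16,766.40 / 12 = $1,397.20
Shortage per month = $360.84 ÷ 12 = $30.07
New monthly escrow = $1,397.20 + $30.07 = $1,427.27

$1,427.27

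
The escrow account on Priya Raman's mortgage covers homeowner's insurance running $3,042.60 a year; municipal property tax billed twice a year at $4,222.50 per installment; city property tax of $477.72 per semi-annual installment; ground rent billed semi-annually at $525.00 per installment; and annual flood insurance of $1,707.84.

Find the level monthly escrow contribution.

$1,266.74

Homeowner's insurance — $3,042.60 annually
Municipal property tax — $4,222.50 × 2 = $8,445.00 annually
City property tax — $477.72 × 2 = $955.44 annually
Ground rent — $525.00 × 2 = $1,050.00 annually
Flood insurance — $1,707.84 annually
Combined annual = $3,042.60 + $8,445.00 + $955.44 + $1,050.00 + $1,707.84 = $15,200.88
Monthly = $15,200.88 / 12 = $1,266.74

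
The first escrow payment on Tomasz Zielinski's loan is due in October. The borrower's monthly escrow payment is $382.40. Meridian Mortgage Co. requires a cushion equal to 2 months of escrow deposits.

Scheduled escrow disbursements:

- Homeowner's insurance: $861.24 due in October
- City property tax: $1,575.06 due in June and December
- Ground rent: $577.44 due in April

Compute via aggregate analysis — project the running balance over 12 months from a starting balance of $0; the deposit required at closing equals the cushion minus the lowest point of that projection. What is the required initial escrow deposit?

Cushion = 2 × $382.40 = $764.80
Trial balance (start $0, +$382.40 each month, − disbursements):
  Oct: +$382.40 − $861.24 → -$478.84
  Nov: +$382.40 → -$96.44
  Dec: +$382.40 − $1,575.06 → -$1,289.10
  Jan: +$382.40 → -$906.70
  Feb: +$382.40 → -$524.30
  Mar: +$382.40 → -$141.90
  Apr: +$382.40 − $577.44 → -$336.94
  May: +$382.40 → $45.46
  Jun: +$382.40 − $1,575.06 → -$1,147.20
  Jul: +$382.40 → -$764.80
  Aug: +$382.40 → -$382.40
  Sep: +$382.40 → $0.00
Lowest trial balance = -$1,289.10 (Dec)
Initial deposit = cushion − low point = $764.80 − (-$1,289.10) = $2,053.90

$2,053.90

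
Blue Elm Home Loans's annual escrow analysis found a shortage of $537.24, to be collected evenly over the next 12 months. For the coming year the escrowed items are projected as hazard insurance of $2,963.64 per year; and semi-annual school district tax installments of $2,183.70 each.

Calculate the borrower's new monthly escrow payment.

$655.69

Hazard insurance = $2,963.64
School district tax = $2,183.70 × 2 = $4,367.40
Total annual escrow = $2,963.64 + $4,367.40 = $7,331.04
Per month = $7,331.04 / 12 = $610.92
Shortage per month = $537.24 ÷ 12 = $44.77
Adjusted monthly = $610.92 + $44.77 = $655.69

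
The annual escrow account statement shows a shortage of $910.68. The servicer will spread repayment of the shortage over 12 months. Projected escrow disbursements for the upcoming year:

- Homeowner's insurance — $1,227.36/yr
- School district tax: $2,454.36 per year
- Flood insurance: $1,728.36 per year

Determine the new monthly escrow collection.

$526.73

Homeowner's insurance — $1,227.36 annually
School district tax — $2,454.36 annually
Flood insurance — $1,728.36 annually
Yearly total = $5,410.08
Monthly escrow = $5,410.08 ÷ 12 = $450.84
Monthly shortage recovery: $910.68 / 12 = $75.89
Adjusted monthly = $450.84 + $75.89 = $526.73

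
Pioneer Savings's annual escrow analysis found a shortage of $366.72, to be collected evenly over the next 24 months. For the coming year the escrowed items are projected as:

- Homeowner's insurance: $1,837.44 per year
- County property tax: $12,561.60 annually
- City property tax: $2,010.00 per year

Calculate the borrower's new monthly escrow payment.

Homeowner's insurance — $1,837.44/yr
County property tax — $12,561.60/yr
City property tax — $2,010.00/yr
Total per year = $16,409.04
Monthly = $16,409.04 ÷ 12 = $1,367.42
Shortage spread = $366.72 / 24 = $15.28/mo
New monthly escrow = $1,367.42 + $15.28 = $1,382.70

$1,382.70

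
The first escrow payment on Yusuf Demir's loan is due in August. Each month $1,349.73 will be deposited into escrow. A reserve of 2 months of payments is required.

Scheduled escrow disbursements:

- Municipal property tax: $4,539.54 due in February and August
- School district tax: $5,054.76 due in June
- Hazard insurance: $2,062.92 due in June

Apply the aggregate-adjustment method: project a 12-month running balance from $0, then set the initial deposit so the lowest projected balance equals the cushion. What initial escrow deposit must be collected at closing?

$5,889.27

Cushion = 2 × $1,349.73 = $2,699.46
Trial balance (start $0, +$1,349.73 each month, − disbursements):
  Aug: +$1,349.73 − $4,539.54 → -$3,189.81
  Sep: +$1,349.73 → -$1,840.08
  Oct: +$1,349.73 → -$490.35
  Nov: +$1,349.73 → $859.38
  Dec: +$1,349.73 → $2,209.11
  Jan: +$1,349.73 → $3,558.84
  Feb: +$1,349.73 − $4,539.54 → $369.03
  Mar: +$1,349.73 → $1,718.76
  Apr: +$1,349.73 → $3,068.49
  May: +$1,349.73 → $4,418.22
  Jun: +$1,349.73 − $7,117.68 → -$1,349.73
  Jul: +$1,349.73 → $0.00
Lowest trial balance = -$3,189.81 (Aug)
Initial deposit = cushion − low point = $2,699.46 − (-$3,189.81) = $5,889.27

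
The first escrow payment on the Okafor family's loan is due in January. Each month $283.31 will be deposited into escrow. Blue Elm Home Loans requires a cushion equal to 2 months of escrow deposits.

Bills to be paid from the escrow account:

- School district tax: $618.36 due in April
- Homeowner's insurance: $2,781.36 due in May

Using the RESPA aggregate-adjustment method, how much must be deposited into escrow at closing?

Cushion = 2 × $283.31 = $566.62
Trial balance (start $0, +$283.31 each month, − disbursements):
  Jan: +$283.31 → $283.31
  Feb: +$283.31 → $566.62
  Mar: +$283.31 → $849.93
  Apr: +$283.31 − $618.36 → $514.88
  May: +$283.31 − $2,781.36 → -$1,983.17
  Jun: +$283.31 → -$1,699.86
  Jul: +$283.31 → -$1,416.55
  Aug: +$283.31 → -$1,133.24
  Sep: +$283.31 → -$849.93
  Oct: +$283.31 → -$566.62
  Nov: +$283.31 → -$283.31
  Dec: +$283.31 → $0.00
Lowest trial balance = -$1,983.17 (May)
Initial deposit = cushion − low point = $566.62 − (-$1,983.17) = $2,549.79

$2,549.79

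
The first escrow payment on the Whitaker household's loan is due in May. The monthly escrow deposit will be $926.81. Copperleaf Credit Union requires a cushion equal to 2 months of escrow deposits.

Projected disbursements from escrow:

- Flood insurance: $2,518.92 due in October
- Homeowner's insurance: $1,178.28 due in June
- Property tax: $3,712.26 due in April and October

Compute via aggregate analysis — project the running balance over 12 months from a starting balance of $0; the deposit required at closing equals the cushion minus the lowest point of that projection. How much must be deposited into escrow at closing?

$3,702.22

Cushion = 2 × $926.81 = $1,853.62
Trial balance (start $0, +$926.81 each month, − disbursements):
  May: +$926.81 → $926.81
  Jun: +$926.81 − $1,178.28 → $675.34
  Jul: +$926.81 → $1,602.15
  Aug: +$926.81 → $2,528.96
  Sep: +$926.81 → $3,455.77
  Oct: +$926.81 − $6,231.18 → -$1,848.60
  Nov: +$926.81 → -$921.79
  Dec: +$926.81 → $5.02
  Jan: +$926.81 → $931.83
  Feb: +$926.81 → $1,858.64
  Mar: +$926.81 → $2,785.45
  Apr: +$926.81 − $3,712.26 → $0.00
Lowest trial balance = -$1,848.60 (Oct)
Initial deposit = cushion − low point = $1,853.62 − (-$1,848.60) = $3,702.22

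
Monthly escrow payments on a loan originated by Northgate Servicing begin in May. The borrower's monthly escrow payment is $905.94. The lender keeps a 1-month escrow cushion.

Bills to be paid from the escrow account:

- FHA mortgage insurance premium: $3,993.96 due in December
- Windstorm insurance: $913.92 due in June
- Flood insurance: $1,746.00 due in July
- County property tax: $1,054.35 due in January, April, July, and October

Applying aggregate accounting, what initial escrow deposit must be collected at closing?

Cushion = 1 × $905.94 = $905.94
Trial balance (start $0, +$905.94 each month, − disbursements):
  May: +$905.94 → $905.94
  Jun: +$905.94 − $913.92 → $897.96
  Jul: +$905.94 − $2,800.35 → -$996.45
  Aug: +$905.94 → -$90.51
  Sep: +$905.94 → $815.43
  Oct: +$905.94 − $1,054.35 → $667.02
  Nov: +$905.94 → $1,572.96
  Dec: +$905.94 − $3,993.96 → -$1,515.06
  Jan: +$905.94 − $1,054.35 → -$1,663.47
  Feb: +$905.94 → -$757.53
  Mar: +$905.94 → $148.41
  Apr: +$905.94 − $1,054.35 → $0.00
Lowest trial balance = -$1,663.47 (Jan)
Initial deposit = cushion − low point = $905.94 − (-$1,663.47) = $2,569.41

$2,569.41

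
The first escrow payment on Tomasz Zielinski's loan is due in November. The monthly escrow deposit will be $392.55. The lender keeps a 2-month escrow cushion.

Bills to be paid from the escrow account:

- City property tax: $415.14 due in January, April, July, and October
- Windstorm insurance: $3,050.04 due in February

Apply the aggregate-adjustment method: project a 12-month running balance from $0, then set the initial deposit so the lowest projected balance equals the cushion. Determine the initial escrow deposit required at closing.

Cushion = 2 × $392.55 = $785.10
Trial balance (start $0, +$392.55 each month, − disbursements):
  Nov: +$392.55 → $392.55
  Dec: +$392.55 → $785.10
  Jan: +$392.55 − $415.14 → $762.51
  Feb: +$392.55 − $3,050.04 → -$1,894.98
  Mar: +$392.55 → -$1,502.43
  Apr: +$392.55 − $415.14 → -$1,525.02
  May: +$392.55 → -$1,132.47
  Jun: +$392.55 → -$739.92
  Jul: +$392.55 − $415.14 → -$762.51
  Aug: +$392.55 → -$369.96
  Sep: +$392.55 → $22.59
  Oct: +$392.55 − $415.14 → $0.00
Lowest trial balance = -$1,894.98 (Feb)
Initial deposit = cushion − low point = $785.10 − (-$1,894.98) = $2,680.08

$2,680.08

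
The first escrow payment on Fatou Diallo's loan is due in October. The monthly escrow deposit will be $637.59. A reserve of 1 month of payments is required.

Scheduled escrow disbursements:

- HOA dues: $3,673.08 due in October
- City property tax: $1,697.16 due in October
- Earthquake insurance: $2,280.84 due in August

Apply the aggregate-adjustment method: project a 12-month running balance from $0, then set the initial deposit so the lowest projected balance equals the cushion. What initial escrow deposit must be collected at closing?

$5,370.24

Cushion = 1 × $637.59 = $637.59
Trial balance (start $0, +$637.59 each month, − disbursements):
  Oct: +$637.59 − $5,370.24 → -$4,732.65
  Nov: +$637.59 → -$4,095.06
  Dec: +$637.59 → -$3,457.47
  Jan: +$637.59 → -$2,819.88
  Feb: +$637.59 → -$2,182.29
  Mar: +$637.59 → -$1,544.70
  Apr: +$637.59 → -$907.11
  May: +$637.59 → -$269.52
  Jun: +$637.59 → $368.07
  Jul: +$637.59 → $1,005.66
  Aug: +$637.59 − $2,280.84 → -$637.59
  Sep: +$637.59 → $0.00
Lowest trial balance = -$4,732.65 (Oct)
Initial deposit = cushion − low point = $637.59 − (-$4,732.65) = $5,370.24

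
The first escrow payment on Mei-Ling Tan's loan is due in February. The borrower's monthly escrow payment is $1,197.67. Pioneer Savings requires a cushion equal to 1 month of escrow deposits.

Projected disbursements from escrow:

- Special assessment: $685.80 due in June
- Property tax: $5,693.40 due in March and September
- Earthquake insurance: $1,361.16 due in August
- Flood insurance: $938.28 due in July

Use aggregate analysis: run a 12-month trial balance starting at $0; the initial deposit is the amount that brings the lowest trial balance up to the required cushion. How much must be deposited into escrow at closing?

$5,988.35

Cushion = 1 × $1,197.67 = $1,197.67
Trial balance (start $0, +$1,197.67 each month, − disbursements):
  Feb: +$1,197.67 → $1,197.67
  Mar: +$1,197.67 − $5,693.40 → -$3,298.06
  Apr: +$1,197.67 → -$2,100.39
  May: +$1,197.67 → -$902.72
  Jun: +$1,197.67 − $685.80 → -$390.85
  Jul: +$1,197.67 − $938.28 → -$131.46
  Aug: +$1,197.67 − $1,361.16 → -$294.95
  Sep: +$1,197.67 − $5,693.40 → -$4,790.68
  Oct: +$1,197.67 → -$3,593.01
  Nov: +$1,197.67 → -$2,395.34
  Dec: +$1,197.67 → -$1,197.67
  Jan: +$1,197.67 → $0.00
Lowest trial balance = -$4,790.68 (Sep)
Initial deposit = cushion − low point = $1,197.67 − (-$4,790.68) = $5,988.35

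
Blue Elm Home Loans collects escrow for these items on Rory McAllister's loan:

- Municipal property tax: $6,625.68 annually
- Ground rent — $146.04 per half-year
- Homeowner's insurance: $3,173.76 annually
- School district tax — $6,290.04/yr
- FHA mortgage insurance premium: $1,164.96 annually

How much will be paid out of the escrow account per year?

$17,546.52

Municipal property tax = $6,625.68 per year
Ground rent = $146.04 × 2 = $292.08 per year
Homeowner's insurance = $3,173.76 per year
School district tax = $6,290.04 per year
FHA mortgage insurance premium = $1,164.96 per year
Total per year = $6,625.68 + $292.08 + $3,173.76 + $6,290.04 + $1,164.96 = $17,546.52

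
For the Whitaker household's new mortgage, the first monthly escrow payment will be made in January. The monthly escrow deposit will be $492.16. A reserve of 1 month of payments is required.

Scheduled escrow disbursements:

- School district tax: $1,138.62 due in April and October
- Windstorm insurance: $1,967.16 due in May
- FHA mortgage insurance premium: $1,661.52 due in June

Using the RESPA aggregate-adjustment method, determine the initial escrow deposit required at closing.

$2,306.50

Cushion = 1 × $492.16 = $492.16
Trial balance (start $0, +$492.16 each month, − disbursements):
  Jan: +$492.16 → $492.16
  Feb: +$492.16 → $984.32
  Mar: +$492.16 → $1,476.48
  Apr: +$492.16 − $1,138.62 → $830.02
  May: +$492.16 − $1,967.16 → -$644.98
  Jun: +$492.16 − $1,661.52 → -$1,814.34
  Jul: +$492.16 → -$1,322.18
  Aug: +$492.16 → -$830.02
  Sep: +$492.16 → -$337.86
  Oct: +$492.16 − $1,138.62 → -$984.32
  Nov: +$492.16 → -$492.16
  Dec: +$492.16 → $0.00
Lowest trial balance = -$1,814.34 (Jun)
Initial deposit = cushion − low point = $492.16 − (-$1,814.34) = $2,306.50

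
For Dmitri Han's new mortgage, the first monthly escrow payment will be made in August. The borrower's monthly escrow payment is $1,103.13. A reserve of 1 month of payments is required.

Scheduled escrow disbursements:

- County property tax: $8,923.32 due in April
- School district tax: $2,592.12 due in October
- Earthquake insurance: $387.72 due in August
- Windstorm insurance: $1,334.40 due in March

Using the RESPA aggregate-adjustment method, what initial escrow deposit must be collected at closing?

$4,412.52

Cushion = 1 × $1,103.13 = $1,103.13
Trial balance (start $0, +$1,103.13 each month, − disbursements):
  Aug: +$1,103.13 − $387.72 → $715.41
  Sep: +$1,103.13 → $1,818.54
  Oct: +$1,103.13 − $2,592.12 → $329.55
  Nov: +$1,103.13 → $1,432.68
  Dec: +$1,103.13 → $2,535.81
  Jan: +$1,103.13 → $3,638.94
  Feb: +$1,103.13 → $4,742.07
  Mar: +$1,103.13 − $1,334.40 → $4,510.80
  Apr: +$1,103.13 − $8,923.32 → -$3,309.39
  May: +$1,103.13 → -$2,206.26
  Jun: +$1,103.13 → -$1,103.13
  Jul: +$1,103.13 → $0.00
Lowest trial balance = -$3,309.39 (Apr)
Initial deposit = cushion − low point = $1,103.13 − (-$3,309.39) = $4,412.52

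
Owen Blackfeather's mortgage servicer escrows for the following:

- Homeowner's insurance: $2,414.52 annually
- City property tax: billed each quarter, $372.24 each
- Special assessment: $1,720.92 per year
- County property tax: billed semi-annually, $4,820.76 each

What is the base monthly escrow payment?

Homeowner's insurance — $2,414.52
City property tax — $372.24 × 4 = $1,488.96
Special assessment — $1,720.92
County property tax — $4,820.76 × 2 = $9,641.52
Yearly total = $15,265.92
Monthly escrow = $15,265.92 / 12 = $1,272.16

$1,272.16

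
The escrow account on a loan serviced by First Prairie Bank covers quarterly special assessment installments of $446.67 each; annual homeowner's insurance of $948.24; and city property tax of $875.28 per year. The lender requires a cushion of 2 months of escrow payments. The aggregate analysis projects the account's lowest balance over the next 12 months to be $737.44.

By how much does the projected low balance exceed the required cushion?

Special assessment = $446.67 × 4 = $1,786.68 annually
Homeowner's insurance = $948.24 annually
City property tax = $875.28 annually
Yearly total = $1,786.68 + $948.24 + $875.28 = $3,610.20
Monthly = $3,610.20 / 12 = $300.85
Required cushion = 2 × $300.85 = $601.70
Surplus = $737.44 − $601.70 = $135.74

$135.74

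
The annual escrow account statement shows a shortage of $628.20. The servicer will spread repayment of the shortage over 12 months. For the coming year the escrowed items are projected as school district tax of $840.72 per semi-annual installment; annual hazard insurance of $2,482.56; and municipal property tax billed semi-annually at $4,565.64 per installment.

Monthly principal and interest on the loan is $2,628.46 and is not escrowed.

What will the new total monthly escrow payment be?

School district tax: $840.72 × 2 = $1,681.44 annually
Hazard insurance: $2,482.56 annually
Municipal property tax: $4,565.64 × 2 = $9,131.28 annually
Annual escrow total = $1,681.44 + $2,482.56 + $9,131.28 = $13,295.28
Monthly escrow = $13,295.28 / 12 = $1,107.94
Monthly shortage recovery: $628.20 / 12 = $52.35
New monthly escrow = $1,107.94 + $52.35 = $1,160.29

$1,160.29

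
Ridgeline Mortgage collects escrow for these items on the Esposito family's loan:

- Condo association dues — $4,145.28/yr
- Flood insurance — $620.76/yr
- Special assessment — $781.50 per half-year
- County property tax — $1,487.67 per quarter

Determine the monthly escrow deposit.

Condo association dues: $4,145.28 annually
Flood insurance: $620.76 annually
Special assessment: $781.50 × 2 = $1,563.00 annually
County property tax: $1,487.67 × 4 = $5,950.68 annually
Total per year = $12,279.72
Monthly = $12,279.72 ÷ 12 = $1,023.31

$1,023.31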